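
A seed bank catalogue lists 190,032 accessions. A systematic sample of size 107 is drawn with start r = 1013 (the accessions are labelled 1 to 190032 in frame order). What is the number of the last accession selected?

k = 190032/107 = 1776
107th selection = r + (107−1)·k = 1013 + 106×1776 = 1013 + 188256 = 189269

189269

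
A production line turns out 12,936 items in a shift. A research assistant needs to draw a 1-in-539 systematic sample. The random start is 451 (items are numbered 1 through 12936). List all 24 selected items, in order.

item 1: 451
item 2: 451 + 539 = 990
item 3: 990 + 539 = 1529
item 4: 1529 + 539 = 2068
item 5: 2068 + 539 = 2607
item 6: 2607 + 539 = 3146
item 7: 3146 + 539 = 3685
item 8: 3685 + 539 = 4224
item 9: 4224 + 539 = 4763
item 10: 4763 + 539 = 5302
item 11: 5302 + 539 = 5841
item 12: 5841 + 539 = 6380
item 13: 6380 + 539 = 6919
item 14: 6919 + 539 = 7458
item 15: 7458 + 539 = 7997
item 16: 7997 + 539 = 8536
item 17: 8536 + 539 = 9075
item 18: 9075 + 539 = 9614
item 19: 9614 + 539 = 10153
item 20: 10153 + 539 = 10692
item 21: 10692 + 539 = 11231
item 22: 11231 + 539 = 11770
item 23: 11770 + 539 = 12309
item 24: 12309 + 539 = 12848

451, 990, 1529, 2068, 2607, 3146, 3685, 4224, 4763, 5302, 5841, 6380, 6919, 7458, 7997, 8536, 9075, 9614, 10153, 10692, 11231, 11770, 12309, 12848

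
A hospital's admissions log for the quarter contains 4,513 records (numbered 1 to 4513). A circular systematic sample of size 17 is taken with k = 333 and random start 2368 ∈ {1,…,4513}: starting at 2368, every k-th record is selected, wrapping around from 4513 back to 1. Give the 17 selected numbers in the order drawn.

Selection 1: 2368
Selection 2: 2368 + 333 = 2701
Selection 3: 2701 + 333 = 3034
Selection 4: 3034 + 333 = 3367
Selection 5: 3367 + 333 = 3700
Selection 6: 3700 + 333 = 4033
Selection 7: 4033 + 333 = 4366
Selection 8: 4366 + 333 = 4699 → 4699 − 4513 = 186
Selection 9: 186 + 333 = 519
Selection 10: 519 + 333 = 852
Selection 11: 852 + 333 = 1185
Selection 12: 1185 + 333 = 1518
Selection 13: 1518 + 333 = 1851
Selection 14: 1851 + 333 = 2184
Selection 15: 2184 + 333 = 2517
Selection 16: 2517 + 333 = 2850
Selection 17: 2850 + 333 = 3183

2368, 2701, 3034, 3367, 3700, 4033, 4366, 186, 519, 852, 1185, 1518, 1851, 2184, 2517, 2850, 3183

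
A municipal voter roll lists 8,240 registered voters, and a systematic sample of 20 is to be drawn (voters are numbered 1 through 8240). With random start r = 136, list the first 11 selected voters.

136, 548, 960, 1372, 1784, 2196, 2608, 3020, 3432, 3844, 4256

k = N/n = 8240/20 = 412
voter 1: 136
voter 2: 136 + 412 = 548
voter 3: 548 + 412 = 960
voter 4: 960 + 412 = 1372
voter 5: 1372 + 412 = 1784
voter 6: 1784 + 412 = 2196
voter 7: 2196 + 412 = 2608
voter 8: 2608 + 412 = 3020
voter 9: 3020 + 412 = 3432
voter 10: 3432 + 412 = 3844
voter 11: 3844 + 412 = 4256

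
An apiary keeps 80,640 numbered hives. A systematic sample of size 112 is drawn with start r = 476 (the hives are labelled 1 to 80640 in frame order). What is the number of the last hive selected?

80396

k = 80640/112 = 720
112th selection = r + (112−1)·k = 476 + 111×720 = 476 + 79920 = 80396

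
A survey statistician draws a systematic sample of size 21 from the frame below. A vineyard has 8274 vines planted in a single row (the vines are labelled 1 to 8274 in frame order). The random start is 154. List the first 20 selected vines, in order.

154, 548, 942, 1336, 1730, 2124, 2518, 2912, 3306, 3700, 4094, 4488, 4882, 5276, 5670, 6064, 6458, 6852, 7246, 7640

k = N/n = 8274/21 = 394
vine 1: 154
vine 2: 154 + 394 = 548
vine 3: 548 + 394 = 942
vine 4: 942 + 394 = 1336
vine 5: 1336 + 394 = 1730
vine 6: 1730 + 394 = 2124
vine 7: 2124 + 394 = 2518
vine 8: 2518 + 394 = 2912
vine 9: 2912 + 394 = 3306
vine 10: 3306 + 394 = 3700
vine 11: 3700 + 394 = 4094
vine 12: 4094 + 394 = 4488
vine 13: 4488 + 394 = 4882
vine 14: 4882 + 394 = 5276
vine 15: 5276 + 394 = 5670
vine 16: 5670 + 394 = 6064
vine 17: 6064 + 394 = 6458
vine 18: 6458 + 394 = 6852
vine 19: 6852 + 394 = 7246
vine 20: 7246 + 394 = 7640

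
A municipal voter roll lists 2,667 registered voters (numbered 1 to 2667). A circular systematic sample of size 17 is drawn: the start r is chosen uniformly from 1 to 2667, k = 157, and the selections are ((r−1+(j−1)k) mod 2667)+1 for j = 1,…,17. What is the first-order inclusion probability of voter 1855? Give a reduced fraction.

For each position j, as r ranges over 1…2667 the j-th selection hits every voter exactly once, so voter 1855 is selected for exactly 17 of the 2667 starts.
Inclusion probability = 17/2667.

17/2667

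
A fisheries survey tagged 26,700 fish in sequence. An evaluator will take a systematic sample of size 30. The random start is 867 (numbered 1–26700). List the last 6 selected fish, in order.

k = N/n = 26700/30 = 890
25th selection = 867 + 24×890 = 22227
26th: 22227 + 890 = 23117
27th: 23117 + 890 = 24007
28th: 24007 + 890 = 24897
29th: 24897 + 890 = 25787
30th: 25787 + 890 = 26677

22227, 23117, 24007, 24897, 25787, 26677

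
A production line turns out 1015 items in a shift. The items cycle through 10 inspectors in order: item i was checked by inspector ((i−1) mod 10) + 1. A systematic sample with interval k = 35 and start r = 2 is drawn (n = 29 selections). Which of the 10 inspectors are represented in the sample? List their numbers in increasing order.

2, 7

Consecutive selections differ by k = 35, so their inspector numbers differ by 35 mod 10 = 5.
gcd(35, 10) = 5, so the sample visits 10/5 = 2 distinct residues mod 10.
Start 2 is inspector 2; the inspectors hit are 2, 7.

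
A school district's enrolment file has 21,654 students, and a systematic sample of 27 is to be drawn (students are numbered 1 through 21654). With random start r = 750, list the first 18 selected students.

750, 1552, 2354, 3156, 3958, 4760, 5562, 6364, 7166, 7968, 8770, 9572, 10374, 11176, 11978, 12780, 13582, 14384

k = N/n = 21654/27 = 802
student 1: 750
student 2: 750 + 802 = 1552
student 3: 1552 + 802 = 2354
student 4: 2354 + 802 = 3156
student 5: 3156 + 802 = 3958
student 6: 3958 + 802 = 4760
student 7: 4760 + 802 = 5562
student 8: 5562 + 802 = 6364
student 9: 6364 + 802 = 7166
student 10: 7166 + 802 = 7968
student 11: 7968 + 802 = 8770
student 12: 8770 + 802 = 9572
student 13: 9572 + 802 = 10374
student 14: 10374 + 802 = 11176
student 15: 11176 + 802 = 11978
student 16: 11978 + 802 = 12780
student 17: 12780 + 802 = 13582
student 18: 13582 + 802 = 14384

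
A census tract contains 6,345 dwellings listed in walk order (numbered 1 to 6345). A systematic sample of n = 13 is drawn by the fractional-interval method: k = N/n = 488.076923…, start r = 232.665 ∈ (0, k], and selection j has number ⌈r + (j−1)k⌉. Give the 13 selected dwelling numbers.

233, 721, 1209, 1697, 2185, 2674, 3162, 3650, 4138, 4626, 5114, 5602, 6090

j=1: r + 0k = 232.665 → ⌈·⌉ = 233
j=2: r + 1k = 720.741923… → ⌈·⌉ = 721
j=3: r + 2k = 1208.818846… → ⌈·⌉ = 1209
j=4: r + 3k = 1696.895769… → ⌈·⌉ = 1697
j=5: r + 4k = 2184.972692… → ⌈·⌉ = 2185
j=6: r + 5k = 2673.049615… → ⌈·⌉ = 2674
j=7: r + 6k = 3161.126538… → ⌈·⌉ = 3162
j=8: r + 7k = 3649.203461… → ⌈·⌉ = 3650
j=9: r + 8k = 4137.280384… → ⌈·⌉ = 4138
j=10: r + 9k = 4625.357307… → ⌈·⌉ = 4626
j=11: r + 10k = 5113.434230… → ⌈·⌉ = 5114
j=12: r + 11k = 5601.511153… → ⌈·⌉ = 5602
j=13: r + 12k = 6089.588076… → ⌈·⌉ = 6090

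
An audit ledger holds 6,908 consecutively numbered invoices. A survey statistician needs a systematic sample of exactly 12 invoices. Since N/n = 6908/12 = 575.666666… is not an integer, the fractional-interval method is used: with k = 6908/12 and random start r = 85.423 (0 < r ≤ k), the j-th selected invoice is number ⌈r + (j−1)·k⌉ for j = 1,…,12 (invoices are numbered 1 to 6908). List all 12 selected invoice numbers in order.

j=1: r + 0k = 85.423 → ⌈·⌉ = 86
j=2: r + 1k = 661.089666… → ⌈·⌉ = 662
j=3: r + 2k = 1236.756333… → ⌈·⌉ = 1237
j=4: r + 3k = 1812.423 → ⌈·⌉ = 1813
j=5: r + 4k = 2388.089666… → ⌈·⌉ = 2389
j=6: r + 5k = 2963.756333… → ⌈·⌉ = 2964
j=7: r + 6k = 3539.423 → ⌈·⌉ = 3540
j=8: r + 7k = 4115.089666… → ⌈·⌉ = 4116
j=9: r + 8k = 4690.756333… → ⌈·⌉ = 4691
j=10: r + 9k = 5266.423 → ⌈·⌉ = 5267
j=11: r + 10k = 5842.089666… → ⌈·⌉ = 5843
j=12: r + 11k = 6417.756333… → ⌈·⌉ = 6418

86, 662, 1237, 1813, 2389, 2964, 3540, 4116, 4691, 5267, 5843, 6418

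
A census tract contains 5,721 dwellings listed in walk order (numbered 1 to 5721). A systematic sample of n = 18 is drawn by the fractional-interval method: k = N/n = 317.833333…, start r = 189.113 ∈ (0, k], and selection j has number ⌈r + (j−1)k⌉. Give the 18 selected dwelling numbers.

190, 507, 825, 1143, 1461, 1779, 2097, 2414, 2732, 3050, 3368, 3686, 4004, 4321, 4639, 4957, 5275, 5593

j=1: r + 0k = 189.113 → ⌈·⌉ = 190
j=2: r + 1k = 506.946333… → ⌈·⌉ = 507
j=3: r + 2k = 824.779666… → ⌈·⌉ = 825
j=4: r + 3k = 1142.613 → ⌈·⌉ = 1143
j=5: r + 4k = 1460.446333… → ⌈·⌉ = 1461
j=6: r + 5k = 1778.279666… → ⌈·⌉ = 1779
j=7: r + 6k = 2096.113 → ⌈·⌉ = 2097
j=8: r + 7k = 2413.946333… → ⌈·⌉ = 2414
j=9: r + 8k = 2731.779666… → ⌈·⌉ = 2732
j=10: r + 9k = 3049.613 → ⌈·⌉ = 3050
j=11: r + 10k = 3367.446333… → ⌈·⌉ = 3368
j=12: r + 11k = 3685.279666… → ⌈·⌉ = 3686
j=13: r + 12k = 4003.113 → ⌈·⌉ = 4004
j=14: r + 13k = 4320.946333… → ⌈·⌉ = 4321
j=15: r + 14k = 4638.779666… → ⌈·⌉ = 4639
j=16: r + 15k = 4956.613 → ⌈·⌉ = 4957
j=17: r + 16k = 5274.446333… → ⌈·⌉ = 5275
j=18: r + 17k = 5592.279666… → ⌈·⌉ = 5593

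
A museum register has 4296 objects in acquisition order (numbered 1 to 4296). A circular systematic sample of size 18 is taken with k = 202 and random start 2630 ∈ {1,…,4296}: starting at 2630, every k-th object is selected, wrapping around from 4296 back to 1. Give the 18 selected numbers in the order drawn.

2630, 2832, 3034, 3236, 3438, 3640, 3842, 4044, 4246, 152, 354, 556, 758, 960, 1162, 1364, 1566, 1768

Selection 1: 2630
Selection 2: 2630 + 202 = 2832
Selection 3: 2832 + 202 = 3034
Selection 4: 3034 + 202 = 3236
Selection 5: 3236 + 202 = 3438
Selection 6: 3438 + 202 = 3640
Selection 7: 3640 + 202 = 3842
Selection 8: 3842 + 202 = 4044
Selection 9: 4044 + 202 = 4246
Selection 10: 4246 + 202 = 4448 → 4448 − 4296 = 152
Selection 11: 152 + 202 = 354
Selection 12: 354 + 202 = 556
Selection 13: 556 + 202 = 758
Selection 14: 758 + 202 = 960
Selection 15: 960 + 202 = 1162
Selection 16: 1162 + 202 = 1364
Selection 17: 1364 + 202 = 1566
Selection 18: 1566 + 202 = 1768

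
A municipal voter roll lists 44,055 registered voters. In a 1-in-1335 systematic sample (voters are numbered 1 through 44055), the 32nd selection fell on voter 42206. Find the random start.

821

k = 1335
r = 42206 − (32−1)×1335 = 42206 − 41385 = 821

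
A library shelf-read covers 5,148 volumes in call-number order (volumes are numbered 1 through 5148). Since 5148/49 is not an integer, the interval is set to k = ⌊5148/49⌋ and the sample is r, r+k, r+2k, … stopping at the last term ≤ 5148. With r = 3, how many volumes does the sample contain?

50

k = ⌊5148/49⌋ = 105
Achieved size = ⌊(5148 − 3)/105⌋ + 1 = ⌊5145/105⌋ + 1 = 49 + 1 = 50
(last selection: 3 + 49×105 = 5148 ≤ 5148; next would be 5253 > 5148)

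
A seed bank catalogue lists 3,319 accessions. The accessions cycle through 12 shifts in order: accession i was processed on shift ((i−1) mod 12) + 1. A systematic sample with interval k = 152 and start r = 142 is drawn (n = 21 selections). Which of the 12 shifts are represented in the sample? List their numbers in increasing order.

2, 6, 10

Consecutive selections differ by k = 152, so their shift numbers differ by 152 mod 12 = 8.
gcd(152, 12) = 4, so the sample visits 12/4 = 3 distinct residues mod 12.
Start 142 is shift 10; the shifts hit are 2, 6, 10.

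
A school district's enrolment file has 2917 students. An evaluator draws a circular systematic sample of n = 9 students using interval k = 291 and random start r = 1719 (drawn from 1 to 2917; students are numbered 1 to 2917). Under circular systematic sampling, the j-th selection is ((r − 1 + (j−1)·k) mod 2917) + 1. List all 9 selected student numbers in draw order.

1719, 2010, 2301, 2592, 2883, 257, 548, 839, 1130

Selection 1: 1719
Selection 2: 1719 + 291 = 2010
Selection 3: 2010 + 291 = 2301
Selection 4: 2301 + 291 = 2592
Selection 5: 2592 + 291 = 2883
Selection 6: 2883 + 291 = 3174 → 3174 − 2917 = 257
Selection 7: 257 + 291 = 548
Selection 8: 548 + 291 = 839
Selection 9: 839 + 291 = 1130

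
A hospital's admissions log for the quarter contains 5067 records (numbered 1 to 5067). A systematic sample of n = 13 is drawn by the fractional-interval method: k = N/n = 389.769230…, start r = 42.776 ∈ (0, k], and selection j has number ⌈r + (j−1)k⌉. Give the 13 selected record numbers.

j=1: r + 0k = 42.776 → ⌈·⌉ = 43
j=2: r + 1k = 432.545230… → ⌈·⌉ = 433
j=3: r + 2k = 822.314461… → ⌈·⌉ = 823
j=4: r + 3k = 1212.083692… → ⌈·⌉ = 1213
j=5: r + 4k = 1601.852923… → ⌈·⌉ = 1602
j=6: r + 5k = 1991.622153… → ⌈·⌉ = 1992
j=7: r + 6k = 2381.391384… → ⌈·⌉ = 2382
j=8: r + 7k = 2771.160615… → ⌈·⌉ = 2772
j=9: r + 8k = 3160.929846… → ⌈·⌉ = 3161
j=10: r + 9k = 3550.699076… → ⌈·⌉ = 3551
j=11: r + 10k = 3940.468307… → ⌈·⌉ = 3941
j=12: r + 11k = 4330.237538… → ⌈·⌉ = 4331
j=13: r + 12k = 4720.006769… → ⌈·⌉ = 4721

43, 433, 823, 1213, 1602, 1992, 2382, 2772, 3161, 3551, 3941, 4331, 4721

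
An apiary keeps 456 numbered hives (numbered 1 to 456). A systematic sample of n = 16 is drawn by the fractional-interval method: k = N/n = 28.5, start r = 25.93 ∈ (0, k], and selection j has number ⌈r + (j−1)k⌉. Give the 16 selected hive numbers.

26, 55, 83, 112, 140, 169, 197, 226, 254, 283, 311, 340, 368, 397, 425, 454

j=1: r + 0k = 25.93 → ⌈·⌉ = 26
j=2: r + 1k = 54.43 → ⌈·⌉ = 55
j=3: r + 2k = 82.93 → ⌈·⌉ = 83
j=4: r + 3k = 111.43 → ⌈·⌉ = 112
j=5: r + 4k = 139.93 → ⌈·⌉ = 140
j=6: r + 5k = 168.43 → ⌈·⌉ = 169
j=7: r + 6k = 196.93 → ⌈·⌉ = 197
j=8: r + 7k = 225.43 → ⌈·⌉ = 226
j=9: r + 8k = 253.93 → ⌈·⌉ = 254
j=10: r + 9k = 282.43 → ⌈·⌉ = 283
j=11: r + 10k = 310.93 → ⌈·⌉ = 311
j=12: r + 11k = 339.43 → ⌈·⌉ = 340
j=13: r + 12k = 367.93 → ⌈·⌉ = 368
j=14: r + 13k = 396.43 → ⌈·⌉ = 397
j=15: r + 14k = 424.93 → ⌈·⌉ = 425
j=16: r + 15k = 453.43 → ⌈·⌉ = 454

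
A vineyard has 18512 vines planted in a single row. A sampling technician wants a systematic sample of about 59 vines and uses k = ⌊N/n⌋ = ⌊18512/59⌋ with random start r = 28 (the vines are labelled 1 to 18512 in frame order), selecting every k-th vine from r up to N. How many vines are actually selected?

k = ⌊18512/59⌋ = 313
Achieved size = ⌊(18512 − 28)/313⌋ + 1 = ⌊18484/313⌋ + 1 = 59 + 1 = 60
(last selection: 28 + 59×313 = 18495 ≤ 18512; next would be 18808 > 18512)

60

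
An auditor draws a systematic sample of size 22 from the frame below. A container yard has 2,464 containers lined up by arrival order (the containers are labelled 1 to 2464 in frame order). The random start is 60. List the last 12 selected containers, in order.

1180, 1292, 1404, 1516, 1628, 1740, 1852, 1964, 2076, 2188, 2300, 2412

k = N/n = 2464/22 = 112
11th selection = 60 + 10×112 = 1180
12th: 1180 + 112 = 1292
13th: 1292 + 112 = 1404
14th: 1404 + 112 = 1516
15th: 1516 + 112 = 1628
16th: 1628 + 112 = 1740
17th: 1740 + 112 = 1852
18th: 1852 + 112 = 1964
19th: 1964 + 112 = 2076
20th: 2076 + 112 = 2188
21st: 2188 + 112 = 2300
22nd: 2300 + 112 = 2412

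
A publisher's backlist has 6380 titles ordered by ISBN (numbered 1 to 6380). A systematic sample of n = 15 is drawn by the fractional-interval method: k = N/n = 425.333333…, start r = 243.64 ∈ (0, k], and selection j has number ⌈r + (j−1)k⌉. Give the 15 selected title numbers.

j=1: r + 0k = 243.64 → ⌈·⌉ = 244
j=2: r + 1k = 668.973333… → ⌈·⌉ = 669
j=3: r + 2k = 1094.306666… → ⌈·⌉ = 1095
j=4: r + 3k = 1519.64 → ⌈·⌉ = 1520
j=5: r + 4k = 1944.973333… → ⌈·⌉ = 1945
j=6: r + 5k = 2370.306666… → ⌈·⌉ = 2371
j=7: r + 6k = 2795.64 → ⌈·⌉ = 2796
j=8: r + 7k = 3220.973333… → ⌈·⌉ = 3221
j=9: r + 8k = 3646.306666… → ⌈·⌉ = 3647
j=10: r + 9k = 4071.64 → ⌈·⌉ = 4072
j=11: r + 10k = 4496.973333… → ⌈·⌉ = 4497
j=12: r + 11k = 4922.306666… → ⌈·⌉ = 4923
j=13: r + 12k = 5347.64 → ⌈·⌉ = 5348
j=14: r + 13k = 5772.973333… → ⌈·⌉ = 5773
j=15: r + 14k = 6198.306666… → ⌈·⌉ = 6199

244, 669, 1095, 1520, 1945, 2371, 2796, 3221, 3647, 4072, 4497, 4923, 5348, 5773, 6199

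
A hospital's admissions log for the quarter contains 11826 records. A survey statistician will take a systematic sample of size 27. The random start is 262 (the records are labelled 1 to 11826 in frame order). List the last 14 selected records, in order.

5956, 6394, 6832, 7270, 7708, 8146, 8584, 9022, 9460, 9898, 10336, 10774, 11212, 11650

k = N/n = 11826/27 = 438
14th selection = 262 + 13×438 = 5956
15th: 5956 + 438 = 6394
16th: 6394 + 438 = 6832
17th: 6832 + 438 = 7270
18th: 7270 + 438 = 7708
19th: 7708 + 438 = 8146
20th: 8146 + 438 = 8584
21st: 8584 + 438 = 9022
22nd: 9022 + 438 = 9460
23rd: 9460 + 438 = 9898
24th: 9898 + 438 = 10336
25th: 10336 + 438 = 10774
26th: 10774 + 438 = 11212
27th: 11212 + 438 = 11650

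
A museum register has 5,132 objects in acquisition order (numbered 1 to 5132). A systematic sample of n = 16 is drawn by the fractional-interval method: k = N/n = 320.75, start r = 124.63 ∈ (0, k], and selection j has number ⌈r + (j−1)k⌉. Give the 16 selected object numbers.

125, 446, 767, 1087, 1408, 1729, 2050, 2370, 2691, 3012, 3333, 3653, 3974, 4295, 4616, 4936

j=1: r + 0k = 124.63 → ⌈·⌉ = 125
j=2: r + 1k = 445.38 → ⌈·⌉ = 446
j=3: r + 2k = 766.13 → ⌈·⌉ = 767
j=4: r + 3k = 1086.88 → ⌈·⌉ = 1087
j=5: r + 4k = 1407.63 → ⌈·⌉ = 1408
j=6: r + 5k = 1728.38 → ⌈·⌉ = 1729
j=7: r + 6k = 2049.13 → ⌈·⌉ = 2050
j=8: r + 7k = 2369.88 → ⌈·⌉ = 2370
j=9: r + 8k = 2690.63 → ⌈·⌉ = 2691
j=10: r + 9k = 3011.38 → ⌈·⌉ = 3012
j=11: r + 10k = 3332.13 → ⌈·⌉ = 3333
j=12: r + 11k = 3652.88 → ⌈·⌉ = 3653
j=13: r + 12k = 3973.63 → ⌈·⌉ = 3974
j=14: r + 13k = 4294.38 → ⌈·⌉ = 4295
j=15: r + 14k = 4615.13 → ⌈·⌉ = 4616
j=16: r + 15k = 4935.88 → ⌈·⌉ = 4936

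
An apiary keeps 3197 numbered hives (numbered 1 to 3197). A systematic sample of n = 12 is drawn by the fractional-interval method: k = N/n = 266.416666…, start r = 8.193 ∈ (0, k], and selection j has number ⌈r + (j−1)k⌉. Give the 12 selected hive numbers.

j=1: r + 0k = 8.193 → ⌈·⌉ = 9
j=2: r + 1k = 274.609666… → ⌈·⌉ = 275
j=3: r + 2k = 541.026333… → ⌈·⌉ = 542
j=4: r + 3k = 807.443 → ⌈·⌉ = 808
j=5: r + 4k = 1073.859666… → ⌈·⌉ = 1074
j=6: r + 5k = 1340.276333… → ⌈·⌉ = 1341
j=7: r + 6k = 1606.693 → ⌈·⌉ = 1607
j=8: r + 7k = 1873.109666… → ⌈·⌉ = 1874
j=9: r + 8k = 2139.526333… → ⌈·⌉ = 2140
j=10: r + 9k = 2405.943 → ⌈·⌉ = 2406
j=11: r + 10k = 2672.359666… → ⌈·⌉ = 2673
j=12: r + 11k = 2938.776333… → ⌈·⌉ = 2939

9, 275, 542, 808, 1074, 1341, 1607, 1874, 2140, 2406, 2673, 2939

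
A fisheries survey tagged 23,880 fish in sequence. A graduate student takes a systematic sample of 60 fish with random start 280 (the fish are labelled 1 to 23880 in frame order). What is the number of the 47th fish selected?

k = 23880/60 = 398
47th selection = r + (47−1)·k = 280 + 46×398 = 280 + 18308 = 18588

18588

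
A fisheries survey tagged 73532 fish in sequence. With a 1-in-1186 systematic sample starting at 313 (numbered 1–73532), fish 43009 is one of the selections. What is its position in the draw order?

37

k = 1186
position = (43009 − 313)/1186 + 1 = 42696/1186 + 1 = 36 + 1 = 37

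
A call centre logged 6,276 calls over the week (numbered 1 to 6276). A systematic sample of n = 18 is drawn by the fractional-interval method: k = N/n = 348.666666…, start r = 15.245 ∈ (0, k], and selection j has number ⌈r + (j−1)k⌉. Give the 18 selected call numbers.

16, 364, 713, 1062, 1410, 1759, 2108, 2456, 2805, 3154, 3502, 3851, 4200, 4548, 4897, 5246, 5594, 5943

j=1: r + 0k = 15.245 → ⌈·⌉ = 16
j=2: r + 1k = 363.911666… → ⌈·⌉ = 364
j=3: r + 2k = 712.578333… → ⌈·⌉ = 713
j=4: r + 3k = 1061.245 → ⌈·⌉ = 1062
j=5: r + 4k = 1409.911666… → ⌈·⌉ = 1410
j=6: r + 5k = 1758.578333… → ⌈·⌉ = 1759
j=7: r + 6k = 2107.245 → ⌈·⌉ = 2108
j=8: r + 7k = 2455.911666… → ⌈·⌉ = 2456
j=9: r + 8k = 2804.578333… → ⌈·⌉ = 2805
j=10: r + 9k = 3153.245 → ⌈·⌉ = 3154
j=11: r + 10k = 3501.911666… → ⌈·⌉ = 3502
j=12: r + 11k = 3850.578333… → ⌈·⌉ = 3851
j=13: r + 12k = 4199.245 → ⌈·⌉ = 4200
j=14: r + 13k = 4547.911666… → ⌈·⌉ = 4548
j=15: r + 14k = 4896.578333… → ⌈·⌉ = 4897
j=16: r + 15k = 5245.245 → ⌈·⌉ = 5246
j=17: r + 16k = 5593.911666… → ⌈·⌉ = 5594
j=18: r + 17k = 5942.578333… → ⌈·⌉ = 5943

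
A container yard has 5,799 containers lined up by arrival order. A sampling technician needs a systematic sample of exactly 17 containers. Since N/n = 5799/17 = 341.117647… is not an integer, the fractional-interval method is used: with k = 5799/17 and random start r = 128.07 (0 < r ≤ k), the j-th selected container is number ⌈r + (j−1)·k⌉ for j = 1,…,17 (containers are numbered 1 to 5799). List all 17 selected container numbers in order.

j=1: r + 0k = 128.07 → ⌈·⌉ = 129
j=2: r + 1k = 469.187647… → ⌈·⌉ = 470
j=3: r + 2k = 810.305294… → ⌈·⌉ = 811
j=4: r + 3k = 1151.422941… → ⌈·⌉ = 1152
j=5: r + 4k = 1492.540588… → ⌈·⌉ = 1493
j=6: r + 5k = 1833.658235… → ⌈·⌉ = 1834
j=7: r + 6k = 2174.775882… → ⌈·⌉ = 2175
j=8: r + 7k = 2515.893529… → ⌈·⌉ = 2516
j=9: r + 8k = 2857.011176… → ⌈·⌉ = 2858
j=10: r + 9k = 3198.128823… → ⌈·⌉ = 3199
j=11: r + 10k = 3539.246470… → ⌈·⌉ = 3540
j=12: r + 11k = 3880.364117… → ⌈·⌉ = 3881
j=13: r + 12k = 4221.481764… → ⌈·⌉ = 4222
j=14: r + 13k = 4562.599411… → ⌈·⌉ = 4563
j=15: r + 14k = 4903.717058… → ⌈·⌉ = 4904
j=16: r + 15k = 5244.834705… → ⌈·⌉ = 5245
j=17: r + 16k = 5585.952352… → ⌈·⌉ = 5586

129, 470, 811, 1152, 1493, 1834, 2175, 2516, 2858, 3199, 3540, 3881, 4222, 4563, 4904, 5245, 5586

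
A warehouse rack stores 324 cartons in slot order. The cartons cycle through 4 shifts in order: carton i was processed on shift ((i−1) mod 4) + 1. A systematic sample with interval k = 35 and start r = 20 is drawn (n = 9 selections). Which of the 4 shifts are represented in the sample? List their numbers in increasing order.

Consecutive selections differ by k = 35, so their shift numbers differ by 35 mod 4 = 3.
gcd(35, 4) = 1, so the sample visits 4/1 = 4 distinct residues mod 4.
Start 20 is shift 4; the shifts hit are 1, 2, 3, 4.

1, 2, 3, 4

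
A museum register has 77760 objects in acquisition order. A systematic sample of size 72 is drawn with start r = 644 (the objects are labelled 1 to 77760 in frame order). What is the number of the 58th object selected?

k = 77760/72 = 1080
58th selection = r + (58−1)·k = 644 + 57×1080 = 644 + 61560 = 62204

62204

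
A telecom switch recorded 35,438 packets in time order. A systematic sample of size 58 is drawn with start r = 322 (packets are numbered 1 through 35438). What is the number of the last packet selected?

35149

k = 35438/58 = 611
58th selection = r + (58−1)·k = 322 + 57×611 = 322 + 34827 = 35149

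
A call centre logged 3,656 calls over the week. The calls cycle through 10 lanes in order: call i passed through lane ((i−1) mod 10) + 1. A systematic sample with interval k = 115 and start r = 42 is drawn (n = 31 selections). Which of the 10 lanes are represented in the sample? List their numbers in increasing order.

2, 7

Consecutive selections differ by k = 115, so their lane numbers differ by 115 mod 10 = 5.
gcd(115, 10) = 5, so the sample visits 10/5 = 2 distinct residues mod 10.
Start 42 is lane 2; the lanes hit are 2, 7.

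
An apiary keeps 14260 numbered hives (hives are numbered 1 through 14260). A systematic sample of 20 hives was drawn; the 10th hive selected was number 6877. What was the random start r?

460

k = 14260/20 = 713
r = 6877 − (10−1)×713 = 6877 − 6417 = 460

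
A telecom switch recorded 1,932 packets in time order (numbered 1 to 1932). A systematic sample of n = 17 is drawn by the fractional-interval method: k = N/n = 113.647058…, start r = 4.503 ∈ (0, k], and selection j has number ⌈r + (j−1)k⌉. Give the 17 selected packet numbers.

5, 119, 232, 346, 460, 573, 687, 801, 914, 1028, 1141, 1255, 1369, 1482, 1596, 1710, 1823

j=1: r + 0k = 4.503 → ⌈·⌉ = 5
j=2: r + 1k = 118.150058… → ⌈·⌉ = 119
j=3: r + 2k = 231.797117… → ⌈·⌉ = 232
j=4: r + 3k = 345.444176… → ⌈·⌉ = 346
j=5: r + 4k = 459.091235… → ⌈·⌉ = 460
j=6: r + 5k = 572.738294… → ⌈·⌉ = 573
j=7: r + 6k = 686.385352… → ⌈·⌉ = 687
j=8: r + 7k = 800.032411… → ⌈·⌉ = 801
j=9: r + 8k = 913.679470… → ⌈·⌉ = 914
j=10: r + 9k = 1027.326529… → ⌈·⌉ = 1028
j=11: r + 10k = 1140.973588… → ⌈·⌉ = 1141
j=12: r + 11k = 1254.620647… → ⌈·⌉ = 1255
j=13: r + 12k = 1368.267705… → ⌈·⌉ = 1369
j=14: r + 13k = 1481.914764… → ⌈·⌉ = 1482
j=15: r + 14k = 1595.561823… → ⌈·⌉ = 1596
j=16: r + 15k = 1709.208882… → ⌈·⌉ = 1710
j=17: r + 16k = 1822.855941… → ⌈·⌉ = 1823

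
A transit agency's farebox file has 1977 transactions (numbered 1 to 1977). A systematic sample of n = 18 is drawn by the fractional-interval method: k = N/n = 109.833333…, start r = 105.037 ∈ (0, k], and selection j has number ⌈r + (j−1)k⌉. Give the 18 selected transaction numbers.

106, 215, 325, 435, 545, 655, 765, 874, 984, 1094, 1204, 1314, 1424, 1533, 1643, 1753, 1863, 1973

j=1: r + 0k = 105.037 → ⌈·⌉ = 106
j=2: r + 1k = 214.870333… → ⌈·⌉ = 215
j=3: r + 2k = 324.703666… → ⌈·⌉ = 325
j=4: r + 3k = 434.537 → ⌈·⌉ = 435
j=5: r + 4k = 544.370333… → ⌈·⌉ = 545
j=6: r + 5k = 654.203666… → ⌈·⌉ = 655
j=7: r + 6k = 764.037 → ⌈·⌉ = 765
j=8: r + 7k = 873.870333… → ⌈·⌉ = 874
j=9: r + 8k = 983.703666… → ⌈·⌉ = 984
j=10: r + 9k = 1093.537 → ⌈·⌉ = 1094
j=11: r + 10k = 1203.370333… → ⌈·⌉ = 1204
j=12: r + 11k = 1313.203666… → ⌈·⌉ = 1314
j=13: r + 12k = 1423.037 → ⌈·⌉ = 1424
j=14: r + 13k = 1532.870333… → ⌈·⌉ = 1533
j=15: r + 14k = 1642.703666… → ⌈·⌉ = 1643
j=16: r + 15k = 1752.537 → ⌈·⌉ = 1753
j=17: r + 16k = 1862.370333… → ⌈·⌉ = 1863
j=18: r + 17k = 1972.203666… → ⌈·⌉ = 1973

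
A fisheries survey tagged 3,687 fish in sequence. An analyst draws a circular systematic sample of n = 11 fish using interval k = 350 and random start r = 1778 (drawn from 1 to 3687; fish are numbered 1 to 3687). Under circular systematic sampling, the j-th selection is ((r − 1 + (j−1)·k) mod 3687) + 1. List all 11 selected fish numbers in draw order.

1778, 2128, 2478, 2828, 3178, 3528, 191, 541, 891, 1241, 1591

Selection 1: 1778
Selection 2: 1778 + 350 = 2128
Selection 3: 2128 + 350 = 2478
Selection 4: 2478 + 350 = 2828
Selection 5: 2828 + 350 = 3178
Selection 6: 3178 + 350 = 3528
Selection 7: 3528 + 350 = 3878 → 3878 − 3687 = 191
Selection 8: 191 + 350 = 541
Selection 9: 541 + 350 = 891
Selection 10: 891 + 350 = 1241
Selection 11: 1241 + 350 = 1591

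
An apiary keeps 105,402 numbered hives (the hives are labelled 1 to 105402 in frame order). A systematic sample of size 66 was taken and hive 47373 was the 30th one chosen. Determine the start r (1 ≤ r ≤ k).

1060

k = 105402/66 = 1597
r = 47373 − (30−1)×1597 = 47373 − 46313 = 1060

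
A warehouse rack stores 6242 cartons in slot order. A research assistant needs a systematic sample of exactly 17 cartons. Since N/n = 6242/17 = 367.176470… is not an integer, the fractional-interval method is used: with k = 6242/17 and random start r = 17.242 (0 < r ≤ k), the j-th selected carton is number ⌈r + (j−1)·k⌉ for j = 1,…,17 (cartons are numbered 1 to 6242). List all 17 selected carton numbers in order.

18, 385, 752, 1119, 1486, 1854, 2221, 2588, 2955, 3322, 3690, 4057, 4424, 4791, 5158, 5525, 5893

j=1: r + 0k = 17.242 → ⌈·⌉ = 18
j=2: r + 1k = 384.418470… → ⌈·⌉ = 385
j=3: r + 2k = 751.594941… → ⌈·⌉ = 752
j=4: r + 3k = 1118.771411… → ⌈·⌉ = 1119
j=5: r + 4k = 1485.947882… → ⌈·⌉ = 1486
j=6: r + 5k = 1853.124352… → ⌈·⌉ = 1854
j=7: r + 6k = 2220.300823… → ⌈·⌉ = 2221
j=8: r + 7k = 2587.477294… → ⌈·⌉ = 2588
j=9: r + 8k = 2954.653764… → ⌈·⌉ = 2955
j=10: r + 9k = 3321.830235… → ⌈·⌉ = 3322
j=11: r + 10k = 3689.006705… → ⌈·⌉ = 3690
j=12: r + 11k = 4056.183176… → ⌈·⌉ = 4057
j=13: r + 12k = 4423.359647… → ⌈·⌉ = 4424
j=14: r + 13k = 4790.536117… → ⌈·⌉ = 4791
j=15: r + 14k = 5157.712588… → ⌈·⌉ = 5158
j=16: r + 15k = 5524.889058… → ⌈·⌉ = 5525
j=17: r + 16k = 5892.065529… → ⌈·⌉ = 5893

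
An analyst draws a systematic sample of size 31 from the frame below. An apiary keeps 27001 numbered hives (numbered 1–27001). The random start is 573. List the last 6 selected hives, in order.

22348, 23219, 24090, 24961, 25832, 26703

k = N/n = 27001/31 = 871
26th selection = 573 + 25×871 = 22348
27th: 22348 + 871 = 23219
28th: 23219 + 871 = 24090
29th: 24090 + 871 = 24961
30th: 24961 + 871 = 25832
31st: 25832 + 871 = 26703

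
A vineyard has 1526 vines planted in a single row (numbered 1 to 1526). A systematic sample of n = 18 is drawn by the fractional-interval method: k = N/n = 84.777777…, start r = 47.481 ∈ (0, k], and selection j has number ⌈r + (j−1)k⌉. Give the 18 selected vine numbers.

j=1: r + 0k = 47.481 → ⌈·⌉ = 48
j=2: r + 1k = 132.258777… → ⌈·⌉ = 133
j=3: r + 2k = 217.036555… → ⌈·⌉ = 218
j=4: r + 3k = 301.814333… → ⌈·⌉ = 302
j=5: r + 4k = 386.592111… → ⌈·⌉ = 387
j=6: r + 5k = 471.369888… → ⌈·⌉ = 472
j=7: r + 6k = 556.147666… → ⌈·⌉ = 557
j=8: r + 7k = 640.925444… → ⌈·⌉ = 641
j=9: r + 8k = 725.703222… → ⌈·⌉ = 726
j=10: r + 9k = 810.481 → ⌈·⌉ = 811
j=11: r + 10k = 895.258777… → ⌈·⌉ = 896
j=12: r + 11k = 980.036555… → ⌈·⌉ = 981
j=13: r + 12k = 1064.814333… → ⌈·⌉ = 1065
j=14: r + 13k = 1149.592111… → ⌈·⌉ = 1150
j=15: r + 14k = 1234.369888… → ⌈·⌉ = 1235
j=16: r + 15k = 1319.147666… → ⌈·⌉ = 1320
j=17: r + 16k = 1403.925444… → ⌈·⌉ = 1404
j=18: r + 17k = 1488.703222… → ⌈·⌉ = 1489

48, 133, 218, 302, 387, 472, 557, 641, 726, 811, 896, 981, 1065, 1150, 1235, 1320, 1404, 1489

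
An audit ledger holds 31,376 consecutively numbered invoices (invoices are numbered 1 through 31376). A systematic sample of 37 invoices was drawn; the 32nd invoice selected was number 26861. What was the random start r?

k = 31376/37 = 848
r = 26861 − (32−1)×848 = 26861 − 26288 = 573

573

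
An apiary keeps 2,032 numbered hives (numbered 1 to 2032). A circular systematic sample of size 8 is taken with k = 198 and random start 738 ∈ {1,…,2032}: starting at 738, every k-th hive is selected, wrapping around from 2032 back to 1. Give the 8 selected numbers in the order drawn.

738, 936, 1134, 1332, 1530, 1728, 1926, 92

Selection 1: 738
Selection 2: 738 + 198 = 936
Selection 3: 936 + 198 = 1134
Selection 4: 1134 + 198 = 1332
Selection 5: 1332 + 198 = 1530
Selection 6: 1530 + 198 = 1728
Selection 7: 1728 + 198 = 1926
Selection 8: 1926 + 198 = 2124 → 2124 − 2032 = 92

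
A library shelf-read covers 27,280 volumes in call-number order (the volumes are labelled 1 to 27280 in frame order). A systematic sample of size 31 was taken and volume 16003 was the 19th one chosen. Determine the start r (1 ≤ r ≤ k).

163

k = 27280/31 = 880
r = 16003 − (19−1)×880 = 16003 − 15840 = 163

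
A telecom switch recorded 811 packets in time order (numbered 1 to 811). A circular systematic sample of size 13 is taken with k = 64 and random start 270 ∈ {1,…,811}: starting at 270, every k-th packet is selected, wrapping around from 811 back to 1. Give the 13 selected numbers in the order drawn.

Selection 1: 270
Selection 2: 270 + 64 = 334
Selection 3: 334 + 64 = 398
Selection 4: 398 + 64 = 462
Selection 5: 462 + 64 = 526
Selection 6: 526 + 64 = 590
Selection 7: 590 + 64 = 654
Selection 8: 654 + 64 = 718
Selection 9: 718 + 64 = 782
Selection 10: 782 + 64 = 846 → 846 − 811 = 35
Selection 11: 35 + 64 = 99
Selection 12: 99 + 64 = 163
Selection 13: 163 + 64 = 227

270, 334, 398, 462, 526, 590, 654, 718, 782, 35, 99, 163, 227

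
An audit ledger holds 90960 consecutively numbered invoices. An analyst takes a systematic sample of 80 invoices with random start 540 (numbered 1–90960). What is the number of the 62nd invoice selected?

69897

k = 90960/80 = 1137
62nd selection = r + (62−1)·k = 540 + 61×1137 = 540 + 69357 = 69897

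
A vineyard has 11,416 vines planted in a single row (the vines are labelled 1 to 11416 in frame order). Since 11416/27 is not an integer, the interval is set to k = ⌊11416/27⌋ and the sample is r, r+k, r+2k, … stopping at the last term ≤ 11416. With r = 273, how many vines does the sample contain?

k = ⌊11416/27⌋ = 422
Achieved size = ⌊(11416 − 273)/422⌋ + 1 = ⌊11143/422⌋ + 1 = 26 + 1 = 27
(last selection: 273 + 26×422 = 11245 ≤ 11416; next would be 11667 > 11416)

27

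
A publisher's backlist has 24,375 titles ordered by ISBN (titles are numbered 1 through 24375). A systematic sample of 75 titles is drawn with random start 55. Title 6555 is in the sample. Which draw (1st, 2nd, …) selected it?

k = 24375/75 = 325
position = (6555 − 55)/325 + 1 = 6500/325 + 1 = 20 + 1 = 21

21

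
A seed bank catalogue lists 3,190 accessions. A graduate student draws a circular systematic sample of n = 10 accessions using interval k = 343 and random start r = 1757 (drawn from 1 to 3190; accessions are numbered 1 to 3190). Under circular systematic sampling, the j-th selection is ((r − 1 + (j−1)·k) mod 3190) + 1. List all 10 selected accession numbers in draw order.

Selection 1: 1757
Selection 2: 1757 + 343 = 2100
Selection 3: 2100 + 343 = 2443
Selection 4: 2443 + 343 = 2786
Selection 5: 2786 + 343 = 3129
Selection 6: 3129 + 343 = 3472 → 3472 − 3190 = 282
Selection 7: 282 + 343 = 625
Selection 8: 625 + 343 = 968
Selection 9: 968 + 343 = 1311
Selection 10: 1311 + 343 = 1654

1757, 2100, 2443, 2786, 3129, 282, 625, 968, 1311, 1654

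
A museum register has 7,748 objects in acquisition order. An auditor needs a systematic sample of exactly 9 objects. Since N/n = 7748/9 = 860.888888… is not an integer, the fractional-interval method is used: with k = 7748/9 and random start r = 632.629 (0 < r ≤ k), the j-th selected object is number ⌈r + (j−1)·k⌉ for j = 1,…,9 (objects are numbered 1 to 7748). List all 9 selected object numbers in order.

633, 1494, 2355, 3216, 4077, 4938, 5798, 6659, 7520

j=1: r + 0k = 632.629 → ⌈·⌉ = 633
j=2: r + 1k = 1493.517888… → ⌈·⌉ = 1494
j=3: r + 2k = 2354.406777… → ⌈·⌉ = 2355
j=4: r + 3k = 3215.295666… → ⌈·⌉ = 3216
j=5: r + 4k = 4076.184555… → ⌈·⌉ = 4077
j=6: r + 5k = 4937.073444… → ⌈·⌉ = 4938
j=7: r + 6k = 5797.962333… → ⌈·⌉ = 5798
j=8: r + 7k = 6658.851222… → ⌈·⌉ = 6659
j=9: r + 8k = 7519.740111… → ⌈·⌉ = 7520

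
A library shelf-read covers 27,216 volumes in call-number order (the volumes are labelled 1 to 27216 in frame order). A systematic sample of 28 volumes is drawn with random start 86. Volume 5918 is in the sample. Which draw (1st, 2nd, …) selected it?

k = 27216/28 = 972
position = (5918 − 86)/972 + 1 = 5832/972 + 1 = 6 + 1 = 7

7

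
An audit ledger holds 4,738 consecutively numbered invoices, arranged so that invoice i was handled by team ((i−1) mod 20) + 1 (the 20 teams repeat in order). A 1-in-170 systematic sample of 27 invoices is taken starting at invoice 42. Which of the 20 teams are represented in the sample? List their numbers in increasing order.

Consecutive selections differ by k = 170, so their team numbers differ by 170 mod 20 = 10.
gcd(170, 20) = 10, so the sample visits 20/10 = 2 distinct residues mod 20.
Start 42 is team 2; the teams hit are 2, 12.

2, 12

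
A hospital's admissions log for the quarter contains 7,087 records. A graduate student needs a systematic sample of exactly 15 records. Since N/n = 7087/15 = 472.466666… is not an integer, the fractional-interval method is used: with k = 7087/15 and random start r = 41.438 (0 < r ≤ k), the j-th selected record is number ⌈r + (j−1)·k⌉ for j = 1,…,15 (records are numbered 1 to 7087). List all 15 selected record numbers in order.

42, 514, 987, 1459, 1932, 2404, 2877, 3349, 3822, 4294, 4767, 5239, 5712, 6184, 6656

j=1: r + 0k = 41.438 → ⌈·⌉ = 42
j=2: r + 1k = 513.904666… → ⌈·⌉ = 514
j=3: r + 2k = 986.371333… → ⌈·⌉ = 987
j=4: r + 3k = 1458.838 → ⌈·⌉ = 1459
j=5: r + 4k = 1931.304666… → ⌈·⌉ = 1932
j=6: r + 5k = 2403.771333… → ⌈·⌉ = 2404
j=7: r + 6k = 2876.238 → ⌈·⌉ = 2877
j=8: r + 7k = 3348.704666… → ⌈·⌉ = 3349
j=9: r + 8k = 3821.171333… → ⌈·⌉ = 3822
j=10: r + 9k = 4293.638 → ⌈·⌉ = 4294
j=11: r + 10k = 4766.104666… → ⌈·⌉ = 4767
j=12: r + 11k = 5238.571333… → ⌈·⌉ = 5239
j=13: r + 12k = 5711.038 → ⌈·⌉ = 5712
j=14: r + 13k = 6183.504666… → ⌈·⌉ = 6184
j=15: r + 14k = 6655.971333… → ⌈·⌉ = 6656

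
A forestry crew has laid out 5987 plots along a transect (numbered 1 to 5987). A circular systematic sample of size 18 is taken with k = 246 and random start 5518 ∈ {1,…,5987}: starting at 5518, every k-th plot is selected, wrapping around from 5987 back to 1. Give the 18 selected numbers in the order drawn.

5518, 5764, 23, 269, 515, 761, 1007, 1253, 1499, 1745, 1991, 2237, 2483, 2729, 2975, 3221, 3467, 3713

Selection 1: 5518
Selection 2: 5518 + 246 = 5764
Selection 3: 5764 + 246 = 6010 → 6010 − 5987 = 23
Selection 4: 23 + 246 = 269
Selection 5: 269 + 246 = 515
Selection 6: 515 + 246 = 761
Selection 7: 761 + 246 = 1007
Selection 8: 1007 + 246 = 1253
Selection 9: 1253 + 246 = 1499
Selection 10: 1499 + 246 = 1745
Selection 11: 1745 + 246 = 1991
Selection 12: 1991 + 246 = 2237
Selection 13: 2237 + 246 = 2483
Selection 14: 2483 + 246 = 2729
Selection 15: 2729 + 246 = 2975
Selection 16: 2975 + 246 = 3221
Selection 17: 3221 + 246 = 3467
Selection 18: 3467 + 246 = 3713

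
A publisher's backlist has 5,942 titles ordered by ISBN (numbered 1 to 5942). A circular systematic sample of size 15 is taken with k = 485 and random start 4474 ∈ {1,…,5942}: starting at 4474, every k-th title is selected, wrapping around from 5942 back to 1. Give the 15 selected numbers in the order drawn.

Selection 1: 4474
Selection 2: 4474 + 485 = 4959
Selection 3: 4959 + 485 = 5444
Selection 4: 5444 + 485 = 5929
Selection 5: 5929 + 485 = 6414 → 6414 − 5942 = 472
Selection 6: 472 + 485 = 957
Selection 7: 957 + 485 = 1442
Selection 8: 1442 + 485 = 1927
Selection 9: 1927 + 485 = 2412
Selection 10: 2412 + 485 = 2897
Selection 11: 2897 + 485 = 3382
Selection 12: 3382 + 485 = 3867
Selection 13: 3867 + 485 = 4352
Selection 14: 4352 + 485 = 4837
Selection 15: 4837 + 485 = 5322

4474, 4959, 5444, 5929, 472, 957, 1442, 1927, 2412, 2897, 3382, 3867, 4352, 4837, 5322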